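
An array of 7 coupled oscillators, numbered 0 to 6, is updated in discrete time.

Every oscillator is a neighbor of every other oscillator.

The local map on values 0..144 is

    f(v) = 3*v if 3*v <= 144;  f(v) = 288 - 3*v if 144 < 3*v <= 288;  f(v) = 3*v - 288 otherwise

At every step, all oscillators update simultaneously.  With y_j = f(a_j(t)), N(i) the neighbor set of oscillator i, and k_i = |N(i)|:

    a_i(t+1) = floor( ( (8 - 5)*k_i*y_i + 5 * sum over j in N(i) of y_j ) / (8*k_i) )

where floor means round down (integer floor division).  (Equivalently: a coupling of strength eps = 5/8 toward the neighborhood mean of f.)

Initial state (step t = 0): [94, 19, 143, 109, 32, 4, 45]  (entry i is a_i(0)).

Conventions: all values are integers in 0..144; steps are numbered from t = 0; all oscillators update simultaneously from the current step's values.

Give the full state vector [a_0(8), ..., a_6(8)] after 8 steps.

Simulating step by step:
t=0: [94, 19, 143, 109, 32, 4, 45]
t=1: [52, 66, 88, 61, 76, 53, 87]
t=2: [94, 83, 65, 87, 75, 94, 66]
t=3: [35, 44, 58, 41, 50, 35, 58]
t=4: [115, 122, 117, 119, 123, 115, 117]
t=5: [64, 69, 65, 67, 70, 64, 65]
t=6: [91, 86, 90, 88, 86, 91, 90]
t=7: [19, 23, 20, 22, 23, 19, 20]
t=8: [61, 64, 61, 63, 64, 61, 61]

Answer: [61, 64, 61, 63, 64, 61, 61]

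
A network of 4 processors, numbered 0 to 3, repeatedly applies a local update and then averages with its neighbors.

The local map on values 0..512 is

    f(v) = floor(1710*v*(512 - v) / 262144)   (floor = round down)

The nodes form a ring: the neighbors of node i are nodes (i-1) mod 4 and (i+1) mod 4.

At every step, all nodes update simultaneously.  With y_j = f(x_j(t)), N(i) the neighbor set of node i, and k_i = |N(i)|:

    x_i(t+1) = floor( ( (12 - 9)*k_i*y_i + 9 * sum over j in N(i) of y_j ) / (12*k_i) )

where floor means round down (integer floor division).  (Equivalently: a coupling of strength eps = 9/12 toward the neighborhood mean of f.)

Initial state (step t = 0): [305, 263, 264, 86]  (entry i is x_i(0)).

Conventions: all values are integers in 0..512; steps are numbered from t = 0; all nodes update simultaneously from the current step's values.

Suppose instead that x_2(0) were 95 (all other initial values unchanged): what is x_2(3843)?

Simulating step by step:
t=0: [305, 263, 95, 86]
t=1: [352, 357, 313, 310]
t=2: [379, 379, 389, 391]
t=3: [320, 322, 316, 317]
t=4: [400, 401, 401, 402]
t=5: [289, 290, 289, 290]
t=6: [419, 419, 419, 419]
t=7: [254, 254, 254, 254]
t=8: [427, 427, 427, 427]
t=9: [236, 236, 236, 236]
t=10: [424, 424, 424, 424]
t=11: [243, 243, 243, 243]
t=12: [426, 426, 426, 426]
t=13: [238, 238, 238, 238]
t=14: [425, 425, 425, 425]
t=15: [241, 241, 241, 241]
t=16: [426, 426, 426, 426]

Answer: x_2(3843) = 241
Key observation: The state at step 12, [426, 426, 426, 426], reappears at step 16: the system is in a cycle of period 4 from step 12 on.  Therefore the state at step 3843 equals the state at step 12 + ((3843 - 12) mod 4) = 15, which is [241, 241, 241, 241].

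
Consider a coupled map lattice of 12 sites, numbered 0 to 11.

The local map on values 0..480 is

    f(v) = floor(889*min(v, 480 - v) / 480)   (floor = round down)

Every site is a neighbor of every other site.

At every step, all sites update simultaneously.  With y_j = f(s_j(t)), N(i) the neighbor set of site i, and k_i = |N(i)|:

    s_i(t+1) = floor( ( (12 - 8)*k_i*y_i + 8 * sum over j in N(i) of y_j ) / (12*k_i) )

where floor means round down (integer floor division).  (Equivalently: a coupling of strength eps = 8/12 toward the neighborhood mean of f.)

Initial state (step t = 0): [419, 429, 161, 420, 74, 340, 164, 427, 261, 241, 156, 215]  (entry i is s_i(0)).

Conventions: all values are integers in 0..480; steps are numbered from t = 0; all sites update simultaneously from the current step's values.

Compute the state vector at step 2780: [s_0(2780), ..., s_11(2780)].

Answer: [262, 262, 262, 262, 262, 262, 262, 262, 262, 262, 262, 262]
Key observation: The state at step 10, [142, 142, 142, 142, 142, 142, 142, 142, 142, 142, 142, 142], reappears at step 13: the system is in a cycle of period 3 from step 10 on.  Therefore the state at step 2780 equals the state at step 10 + ((2780 - 10) mod 3) = 11, which is [262, 262, 262, 262, 262, 262, 262, 262, 262, 262, 262, 262].

Derivation:
t=0: [419, 429, 161, 420, 74, 340, 164, 427, 261, 241, 156, 215]
t=1: [209, 204, 259, 208, 215, 249, 261, 205, 288, 299, 257, 287]
t=2: [385, 383, 391, 385, 388, 396, 390, 383, 377, 371, 393, 377]
t=3: [175, 176, 172, 175, 173, 169, 172, 176, 179, 182, 171, 179]
t=4: [323, 323, 322, 323, 322, 320, 322, 323, 325, 327, 321, 325]
t=5: [290, 290, 290, 290, 290, 291, 290, 290, 289, 288, 291, 289]
t=6: [351, 351, 351, 351, 351, 351, 351, 351, 351, 352, 351, 351]
t=7: [237, 237, 237, 237, 237, 237, 237, 237, 237, 237, 237, 237]
t=8: [438, 438, 438, 438, 438, 438, 438, 438, 438, 438, 438, 438]
t=9: [77, 77, 77, 77, 77, 77, 77, 77, 77, 77, 77, 77]
t=10: [142, 142, 142, 142, 142, 142, 142, 142, 142, 142, 142, 142]
t=11: [262, 262, 262, 262, 262, 262, 262, 262, 262, 262, 262, 262]
t=12: [403, 403, 403, 403, 403, 403, 403, 403, 403, 403, 403, 403]
t=13: [142, 142, 142, 142, 142, 142, 142, 142, 142, 142, 142, 142]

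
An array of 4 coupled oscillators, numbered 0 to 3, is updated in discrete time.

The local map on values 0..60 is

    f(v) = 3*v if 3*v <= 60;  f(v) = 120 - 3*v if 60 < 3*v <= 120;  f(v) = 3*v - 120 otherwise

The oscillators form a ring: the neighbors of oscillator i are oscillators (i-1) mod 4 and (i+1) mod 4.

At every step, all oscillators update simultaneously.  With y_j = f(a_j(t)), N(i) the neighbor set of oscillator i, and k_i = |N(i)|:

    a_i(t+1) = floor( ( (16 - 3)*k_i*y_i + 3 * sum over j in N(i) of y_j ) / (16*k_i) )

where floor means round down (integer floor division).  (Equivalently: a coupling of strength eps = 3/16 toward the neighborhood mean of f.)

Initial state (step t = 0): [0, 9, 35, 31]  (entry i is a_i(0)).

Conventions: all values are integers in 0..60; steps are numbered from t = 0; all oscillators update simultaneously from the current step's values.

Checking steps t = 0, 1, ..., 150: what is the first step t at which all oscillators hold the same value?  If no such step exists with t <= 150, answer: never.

Answer: 13
Key observation: Synchronization is absorbing here: once all oscillators are equal they stay equal, and step 13 is the first all-equal step.

Derivation:
t=0: [0, 9, 35, 31]  (not all equal)
t=1: [5, 23, 17, 23]  (not all equal)
t=2: [21, 47, 51, 47]  (not all equal)
t=3: [50, 25, 30, 25]  (not all equal)
t=4: [32, 42, 32, 42]  (not all equal)
t=5: [20, 9, 20, 9]  (not all equal)
t=6: [53, 33, 53, 33]  (not all equal)
t=7: [35, 24, 35, 24]  (not all equal)
t=8: [21, 41, 21, 41]  (not all equal)
t=9: [46, 13, 46, 13]  (not all equal)
t=10: [21, 35, 21, 35]  (not all equal)
t=11: [49, 22, 49, 22]  (not all equal)
t=12: [32, 48, 32, 48]  (not all equal)
t=13: [24, 24, 24, 24]  (all equal)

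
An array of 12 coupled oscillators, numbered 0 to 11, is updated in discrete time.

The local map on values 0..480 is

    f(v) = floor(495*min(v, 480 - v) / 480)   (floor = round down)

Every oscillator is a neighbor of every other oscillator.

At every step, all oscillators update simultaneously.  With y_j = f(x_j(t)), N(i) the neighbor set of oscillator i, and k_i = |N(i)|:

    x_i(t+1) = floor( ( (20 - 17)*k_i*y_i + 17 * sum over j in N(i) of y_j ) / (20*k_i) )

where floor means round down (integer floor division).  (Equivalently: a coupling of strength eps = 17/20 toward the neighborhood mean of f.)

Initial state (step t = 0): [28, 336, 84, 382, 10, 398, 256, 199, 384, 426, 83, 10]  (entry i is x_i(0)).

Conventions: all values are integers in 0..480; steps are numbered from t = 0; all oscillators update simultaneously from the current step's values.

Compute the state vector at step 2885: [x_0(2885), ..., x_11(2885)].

Simulating step by step:
t=0: [28, 336, 84, 382, 10, 398, 256, 199, 384, 426, 83, 10]
t=1: [90, 99, 94, 95, 88, 94, 105, 103, 95, 92, 94, 88]
t=2: [96, 97, 96, 97, 96, 96, 97, 97, 97, 96, 96, 96]
t=3: [99, 99, 99, 99, 99, 99, 99, 99, 99, 99, 99, 99]
t=4: [102, 102, 102, 102, 102, 102, 102, 102, 102, 102, 102, 102]
t=5: [105, 105, 105, 105, 105, 105, 105, 105, 105, 105, 105, 105]
t=6: [108, 108, 108, 108, 108, 108, 108, 108, 108, 108, 108, 108]
t=7: [111, 111, 111, 111, 111, 111, 111, 111, 111, 111, 111, 111]
t=8: [114, 114, 114, 114, 114, 114, 114, 114, 114, 114, 114, 114]
t=9: [117, 117, 117, 117, 117, 117, 117, 117, 117, 117, 117, 117]
t=10: [120, 120, 120, 120, 120, 120, 120, 120, 120, 120, 120, 120]
t=11: [123, 123, 123, 123, 123, 123, 123, 123, 123, 123, 123, 123]
t=12: [126, 126, 126, 126, 126, 126, 126, 126, 126, 126, 126, 126]
t=13: [129, 129, 129, 129, 129, 129, 129, 129, 129, 129, 129, 129]
t=14: [133, 133, 133, 133, 133, 133, 133, 133, 133, 133, 133, 133]
t=15: [137, 137, 137, 137, 137, 137, 137, 137, 137, 137, 137, 137]
t=16: [141, 141, 141, 141, 141, 141, 141, 141, 141, 141, 141, 141]
t=17: [145, 145, 145, 145, 145, 145, 145, 145, 145, 145, 145, 145]
t=18: [149, 149, 149, 149, 149, 149, 149, 149, 149, 149, 149, 149]
t=19: [153, 153, 153, 153, 153, 153, 153, 153, 153, 153, 153, 153]
t=20: [157, 157, 157, 157, 157, 157, 157, 157, 157, 157, 157, 157]
t=21: [161, 161, 161, 161, 161, 161, 161, 161, 161, 161, 161, 161]
t=22: [166, 166, 166, 166, 166, 166, 166, 166, 166, 166, 166, 166]
t=23: [171, 171, 171, 171, 171, 171, 171, 171, 171, 171, 171, 171]
t=24: [176, 176, 176, 176, 176, 176, 176, 176, 176, 176, 176, 176]
t=25: [181, 181, 181, 181, 181, 181, 181, 181, 181, 181, 181, 181]
t=26: [186, 186, 186, 186, 186, 186, 186, 186, 186, 186, 186, 186]
t=27: [191, 191, 191, 191, 191, 191, 191, 191, 191, 191, 191, 191]
t=28: [196, 196, 196, 196, 196, 196, 196, 196, 196, 196, 196, 196]
t=29: [202, 202, 202, 202, 202, 202, 202, 202, 202, 202, 202, 202]
t=30: [208, 208, 208, 208, 208, 208, 208, 208, 208, 208, 208, 208]
t=31: [214, 214, 214, 214, 214, 214, 214, 214, 214, 214, 214, 214]
t=32: [220, 220, 220, 220, 220, 220, 220, 220, 220, 220, 220, 220]
t=33: [226, 226, 226, 226, 226, 226, 226, 226, 226, 226, 226, 226]
t=34: [233, 233, 233, 233, 233, 233, 233, 233, 233, 233, 233, 233]
t=35: [240, 240, 240, 240, 240, 240, 240, 240, 240, 240, 240, 240]
t=36: [247, 247, 247, 247, 247, 247, 247, 247, 247, 247, 247, 247]
t=37: [240, 240, 240, 240, 240, 240, 240, 240, 240, 240, 240, 240]

Answer: [240, 240, 240, 240, 240, 240, 240, 240, 240, 240, 240, 240]
Key observation: The state at step 35, [240, 240, 240, 240, 240, 240, 240, 240, 240, 240, 240, 240], reappears at step 37: the system is in a cycle of period 2 from step 35 on.  Therefore the state at step 2885 equals the state at step 35 + ((2885 - 35) mod 2) = 35, which is [240, 240, 240, 240, 240, 240, 240, 240, 240, 240, 240, 240].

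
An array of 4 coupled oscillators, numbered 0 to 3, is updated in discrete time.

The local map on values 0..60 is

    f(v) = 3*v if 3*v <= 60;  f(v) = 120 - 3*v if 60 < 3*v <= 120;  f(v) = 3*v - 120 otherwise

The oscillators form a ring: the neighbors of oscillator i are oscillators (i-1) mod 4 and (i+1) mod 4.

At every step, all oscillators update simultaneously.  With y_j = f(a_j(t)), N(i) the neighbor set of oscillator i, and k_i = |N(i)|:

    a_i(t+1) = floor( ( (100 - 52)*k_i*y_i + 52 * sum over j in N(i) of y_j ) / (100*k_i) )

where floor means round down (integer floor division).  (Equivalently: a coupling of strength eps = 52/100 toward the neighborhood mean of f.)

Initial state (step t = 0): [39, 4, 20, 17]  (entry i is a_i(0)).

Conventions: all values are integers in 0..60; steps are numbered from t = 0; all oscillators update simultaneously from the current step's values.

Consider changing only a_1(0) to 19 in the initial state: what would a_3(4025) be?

Answer: a_3(4025) = 45
Key observation: The state at step 13, [45, 50, 50, 45], reappears at step 17: the system is in a cycle of period 4 from step 13 on.  Therefore the state at step 4025 equals the state at step 13 + ((4025 - 13) mod 4) = 13, which is [45, 50, 50, 45].

Derivation:
t=0: [39, 19, 20, 17]
t=1: [29, 43, 56, 40]
t=2: [18, 25, 25, 21]
t=3: [52, 47, 48, 53]
t=4: [32, 25, 27, 34]
t=5: [27, 37, 35, 25]
t=6: [32, 18, 21, 35]
t=7: [29, 46, 45, 28]
t=8: [29, 21, 21, 29]
t=9: [39, 50, 50, 39]
t=10: [10, 22, 22, 10]
t=11: [36, 47, 47, 36]
t=12: [14, 18, 18, 14]
t=13: [45, 50, 50, 45]
t=14: [18, 26, 26, 18]
t=15: [50, 45, 45, 50]
t=16: [26, 18, 18, 26]
t=17: [45, 50, 50, 45]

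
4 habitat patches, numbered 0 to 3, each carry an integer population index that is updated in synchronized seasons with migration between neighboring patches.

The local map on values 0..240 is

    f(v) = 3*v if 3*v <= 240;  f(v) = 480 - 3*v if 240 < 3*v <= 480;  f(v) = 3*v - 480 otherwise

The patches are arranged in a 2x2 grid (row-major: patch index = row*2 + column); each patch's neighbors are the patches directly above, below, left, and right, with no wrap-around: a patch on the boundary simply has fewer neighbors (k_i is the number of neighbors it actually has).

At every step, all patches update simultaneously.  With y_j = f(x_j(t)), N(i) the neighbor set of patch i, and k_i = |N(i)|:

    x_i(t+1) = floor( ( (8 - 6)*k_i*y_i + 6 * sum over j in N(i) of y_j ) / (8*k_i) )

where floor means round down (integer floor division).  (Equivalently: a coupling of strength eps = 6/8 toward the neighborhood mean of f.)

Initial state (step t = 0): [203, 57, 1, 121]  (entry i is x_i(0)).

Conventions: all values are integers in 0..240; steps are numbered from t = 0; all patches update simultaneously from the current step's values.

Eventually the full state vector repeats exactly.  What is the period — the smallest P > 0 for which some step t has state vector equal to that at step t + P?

Simulating step by step:
t=0: [203, 57, 1, 121]
t=1: [97, 135, 93, 94]
t=2: [150, 163, 195, 153]
t=3: [50, 21, 45, 48]
t=4: [111, 126, 144, 110]
t=5: [93, 136, 123, 93]
t=6: [118, 168, 178, 118]
t=7: [60, 100, 108, 60]
t=8: [171, 180, 174, 171]
t=9: [46, 39, 35, 46]
t=10: [117, 132, 129, 117]
t=11: [98, 117, 120, 98]
t=12: [139, 171, 169, 139]
t=13: [38, 55, 54, 38]
t=14: [151, 126, 126, 151]
t=15: [83, 45, 45, 83]
t=16: [159, 207, 207, 159]
t=17: [106, 37, 37, 106]
t=18: [123, 149, 149, 123]
t=19: [52, 91, 91, 52]
t=20: [194, 168, 168, 194]
t=21: [43, 82, 82, 43]
t=22: [207, 155, 155, 207]
t=23: [46, 109, 109, 46]
t=24: [149, 141, 141, 149]
t=25: [51, 39, 39, 51]
t=26: [126, 144, 144, 126]
t=27: [61, 88, 88, 61]
t=28: [207, 191, 191, 207]
t=29: [105, 129, 129, 105]
t=30: [111, 147, 147, 111]
t=31: [66, 120, 120, 66]
t=32: [139, 178, 178, 139]
t=33: [56, 60, 60, 56]
t=34: [177, 171, 171, 177]
t=35: [37, 46, 46, 37]
t=36: [131, 117, 117, 131]
t=37: [118, 97, 97, 118]
t=38: [173, 141, 141, 173]
t=39: [52, 43, 43, 52]
t=40: [135, 149, 149, 135]
t=41: [43, 64, 64, 43]
t=42: [176, 144, 144, 176]
t=43: [48, 48, 48, 48]
t=44: [144, 144, 144, 144]
t=45: [48, 48, 48, 48]

Answer: 2
Key observation: The state at step 43, [48, 48, 48, 48], reappears at step 45 — and no state repeats earlier — so the cycle the system enters has period 2.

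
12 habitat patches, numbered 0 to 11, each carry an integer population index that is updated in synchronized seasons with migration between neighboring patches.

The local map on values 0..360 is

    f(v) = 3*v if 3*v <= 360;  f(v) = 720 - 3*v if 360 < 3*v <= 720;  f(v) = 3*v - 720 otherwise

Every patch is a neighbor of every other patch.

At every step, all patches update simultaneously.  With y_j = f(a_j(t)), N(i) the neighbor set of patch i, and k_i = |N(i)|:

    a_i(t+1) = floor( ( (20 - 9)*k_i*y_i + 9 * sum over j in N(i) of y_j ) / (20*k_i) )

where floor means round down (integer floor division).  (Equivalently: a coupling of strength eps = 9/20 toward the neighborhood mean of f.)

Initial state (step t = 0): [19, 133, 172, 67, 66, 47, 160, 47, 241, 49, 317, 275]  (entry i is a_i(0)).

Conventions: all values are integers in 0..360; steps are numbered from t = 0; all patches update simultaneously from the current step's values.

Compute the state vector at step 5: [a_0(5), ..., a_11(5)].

Answer: [90, 196, 53, 64, 67, 56, 126, 56, 50, 41, 96, 70]

Derivation:
t=0: [19, 133, 172, 67, 66, 47, 160, 47, 241, 49, 317, 275]
t=1: [110, 244, 185, 183, 182, 153, 203, 153, 82, 156, 198, 134]
t=2: [267, 105, 183, 186, 187, 232, 155, 232, 224, 227, 163, 261]
t=3: [105, 224, 151, 146, 145, 76, 194, 76, 88, 84, 181, 96]
t=4: [273, 137, 249, 256, 258, 229, 183, 229, 247, 241, 203, 260]
t=5: [90, 196, 53, 64, 67, 56, 126, 56, 50, 41, 96, 70]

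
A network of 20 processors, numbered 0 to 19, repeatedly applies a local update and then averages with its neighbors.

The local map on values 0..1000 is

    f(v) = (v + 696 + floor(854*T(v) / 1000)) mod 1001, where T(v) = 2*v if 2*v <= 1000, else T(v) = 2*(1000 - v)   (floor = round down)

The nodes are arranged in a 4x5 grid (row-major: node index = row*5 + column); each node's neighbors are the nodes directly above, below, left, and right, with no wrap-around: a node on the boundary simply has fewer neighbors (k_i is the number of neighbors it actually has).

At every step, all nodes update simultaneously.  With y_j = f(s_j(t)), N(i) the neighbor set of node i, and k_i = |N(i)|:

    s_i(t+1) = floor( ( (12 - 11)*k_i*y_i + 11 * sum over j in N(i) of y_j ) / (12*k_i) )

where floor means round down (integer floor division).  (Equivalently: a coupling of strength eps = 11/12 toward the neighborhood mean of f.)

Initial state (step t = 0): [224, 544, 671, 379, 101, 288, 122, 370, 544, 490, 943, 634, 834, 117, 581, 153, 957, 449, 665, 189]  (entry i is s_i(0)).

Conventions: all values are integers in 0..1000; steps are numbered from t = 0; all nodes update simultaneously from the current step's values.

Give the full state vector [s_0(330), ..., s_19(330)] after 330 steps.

Answer: [821, 821, 821, 821, 821, 821, 821, 821, 821, 821, 821, 821, 821, 821, 821, 821, 821, 821, 821, 821]
Key observation: The state at step 18, [821, 821, 821, 821, 821, 821, 821, 821, 821, 821, 821, 821, 821, 821, 821, 821, 821, 821, 821, 821], reappears at step 19: the system is in a cycle of period 1 from step 18 on.  Therefore the state at step 330 equals the state at step 18 + ((330 - 18) mod 1) = 18, which is [821, 821, 821, 821, 821, 821, 821, 821, 821, 821, 821, 821, 821, 821, 821, 821, 821, 821, 821, 821].

Derivation:
t=0: [224, 544, 671, 379, 101, 288, 122, 370, 544, 490, 943, 634, 834, 117, 581, 153, 957, 449, 665, 189]
t=1: [249, 384, 515, 644, 420, 363, 492, 465, 333, 605, 530, 605, 656, 631, 155, 678, 663, 830, 422, 898]
t=2: [677, 193, 808, 526, 949, 185, 767, 445, 927, 552, 788, 521, 925, 649, 833, 516, 906, 895, 845, 499]
t=3: [265, 816, 419, 707, 79, 818, 379, 804, 493, 700, 151, 739, 668, 791, 373, 739, 319, 770, 603, 744]
t=4: [789, 668, 851, 615, 904, 446, 830, 644, 800, 577, 797, 603, 859, 675, 860, 376, 845, 824, 868, 843]
t=5: [910, 828, 935, 813, 962, 838, 928, 822, 948, 813, 861, 826, 906, 813, 898, 812, 833, 797, 844, 792]
t=6: [807, 753, 814, 739, 818, 768, 810, 750, 817, 746, 816, 781, 820, 771, 826, 805, 826, 796, 833, 790]
t=7: [861, 832, 869, 828, 872, 830, 859, 829, 866, 826, 845, 825, 851, 822, 854, 822, 838, 819, 843, 817]
t=8: [812, 793, 812, 789, 814, 798, 813, 794, 815, 792, 816, 803, 817, 800, 819, 807, 819, 806, 821, 803]
t=9: [838, 828, 840, 827, 841, 827, 837, 827, 839, 826, 833, 825, 834, 824, 836, 824, 831, 823, 832, 823]
t=10: [815, 809, 815, 808, 816, 811, 816, 810, 816, 809, 817, 812, 817, 811, 818, 813, 818, 813, 819, 812]
t=11: [828, 825, 829, 825, 829, 824, 828, 825, 828, 824, 827, 824, 827, 824, 828, 823, 826, 823, 827, 823]
t=12: [818, 816, 817, 816, 818, 816, 818, 816, 818, 816, 819, 817, 818, 816, 819, 817, 819, 817, 819, 816]
t=13: [824, 823, 824, 823, 824, 823, 824, 823, 824, 823, 824, 823, 824, 823, 824, 823, 823, 823, 824, 823]
t=14: [819, 819, 819, 819, 819, 819, 819, 819, 819, 819, 819, 819, 819, 819, 819, 819, 820, 819, 819, 819]
t=15: [823, 823, 823, 823, 823, 823, 823, 823, 823, 823, 823, 822, 823, 823, 823, 822, 822, 822, 823, 823]
t=16: [820, 820, 820, 820, 820, 820, 820, 820, 820, 820, 820, 820, 820, 820, 820, 820, 821, 820, 820, 820]
t=17: [822, 822, 822, 822, 822, 822, 822, 822, 822, 822, 822, 821, 822, 822, 822, 821, 821, 821, 822, 822]
t=18: [821, 821, 821, 821, 821, 821, 821, 821, 821, 821, 821, 821, 821, 821, 821, 821, 821, 821, 821, 821]
t=19: [821, 821, 821, 821, 821, 821, 821, 821, 821, 821, 821, 821, 821, 821, 821, 821, 821, 821, 821, 821]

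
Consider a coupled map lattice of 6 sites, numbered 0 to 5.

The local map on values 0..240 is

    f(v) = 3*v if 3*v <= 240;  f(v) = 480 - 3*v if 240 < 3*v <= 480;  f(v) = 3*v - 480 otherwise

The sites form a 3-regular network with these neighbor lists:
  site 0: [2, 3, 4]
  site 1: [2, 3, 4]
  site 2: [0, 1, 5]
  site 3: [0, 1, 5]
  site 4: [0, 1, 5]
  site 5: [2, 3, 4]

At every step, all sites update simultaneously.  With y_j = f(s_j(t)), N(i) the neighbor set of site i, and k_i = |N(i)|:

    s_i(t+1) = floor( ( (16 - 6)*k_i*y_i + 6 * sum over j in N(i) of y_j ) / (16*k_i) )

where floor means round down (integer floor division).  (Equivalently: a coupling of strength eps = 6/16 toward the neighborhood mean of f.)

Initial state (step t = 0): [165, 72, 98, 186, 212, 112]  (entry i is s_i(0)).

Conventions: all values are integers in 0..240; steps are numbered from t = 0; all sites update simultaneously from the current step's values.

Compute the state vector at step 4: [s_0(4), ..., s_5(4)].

Answer: [172, 94, 71, 153, 91, 49]

Derivation:
t=0: [165, 72, 98, 186, 212, 112]
t=1: [61, 187, 163, 95, 144, 142]
t=2: [145, 82, 45, 161, 69, 65]
t=3: [71, 189, 143, 61, 188, 165]
t=4: [172, 94, 71, 153, 91, 49]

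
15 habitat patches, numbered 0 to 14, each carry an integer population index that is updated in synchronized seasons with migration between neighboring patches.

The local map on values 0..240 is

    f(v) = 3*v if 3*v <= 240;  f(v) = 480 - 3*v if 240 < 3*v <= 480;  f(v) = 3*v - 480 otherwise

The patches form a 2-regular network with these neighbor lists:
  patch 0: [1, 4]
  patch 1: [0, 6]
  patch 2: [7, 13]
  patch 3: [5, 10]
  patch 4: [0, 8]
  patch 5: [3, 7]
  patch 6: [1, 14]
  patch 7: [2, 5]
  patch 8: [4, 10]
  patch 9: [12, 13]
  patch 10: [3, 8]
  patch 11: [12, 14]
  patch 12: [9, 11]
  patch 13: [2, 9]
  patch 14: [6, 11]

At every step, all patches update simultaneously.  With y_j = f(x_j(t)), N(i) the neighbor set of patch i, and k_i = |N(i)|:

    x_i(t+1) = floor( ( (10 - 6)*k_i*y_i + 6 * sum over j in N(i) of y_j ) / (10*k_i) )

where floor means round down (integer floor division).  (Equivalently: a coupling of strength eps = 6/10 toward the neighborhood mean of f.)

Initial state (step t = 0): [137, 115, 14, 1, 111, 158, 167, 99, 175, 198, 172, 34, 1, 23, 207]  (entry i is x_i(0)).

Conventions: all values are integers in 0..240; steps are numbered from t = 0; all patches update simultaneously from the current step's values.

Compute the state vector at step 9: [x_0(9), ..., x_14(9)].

Answer: [136, 134, 75, 156, 152, 158, 163, 122, 129, 137, 123, 211, 204, 89, 205]

Derivation:
t=0: [137, 115, 14, 1, 111, 158, 167, 99, 175, 198, 172, 34, 1, 23, 207]
t=1: [112, 81, 92, 13, 93, 58, 91, 87, 72, 67, 28, 84, 66, 74, 93]
t=2: [189, 200, 213, 93, 188, 147, 214, 201, 171, 206, 110, 210, 207, 210, 210]
t=3: [96, 122, 145, 137, 69, 112, 145, 108, 83, 142, 130, 147, 142, 149, 153]
t=4: [173, 116, 74, 97, 209, 125, 58, 119, 181, 47, 126, 38, 49, 42, 33]
t=5: [99, 116, 163, 137, 89, 135, 138, 147, 99, 138, 116, 119, 135, 159, 126]
t=6: [176, 127, 16, 89, 195, 62, 96, 40, 176, 49, 128, 102, 86, 23, 97]
t=7: [80, 111, 75, 169, 70, 174, 163, 118, 79, 146, 116, 192, 185, 86, 185]
t=8: [203, 133, 194, 63, 227, 62, 70, 130, 197, 105, 132, 83, 71, 168, 61]
t=9: [136, 134, 75, 156, 152, 158, 163, 122, 129, 137, 123, 211, 204, 89, 205]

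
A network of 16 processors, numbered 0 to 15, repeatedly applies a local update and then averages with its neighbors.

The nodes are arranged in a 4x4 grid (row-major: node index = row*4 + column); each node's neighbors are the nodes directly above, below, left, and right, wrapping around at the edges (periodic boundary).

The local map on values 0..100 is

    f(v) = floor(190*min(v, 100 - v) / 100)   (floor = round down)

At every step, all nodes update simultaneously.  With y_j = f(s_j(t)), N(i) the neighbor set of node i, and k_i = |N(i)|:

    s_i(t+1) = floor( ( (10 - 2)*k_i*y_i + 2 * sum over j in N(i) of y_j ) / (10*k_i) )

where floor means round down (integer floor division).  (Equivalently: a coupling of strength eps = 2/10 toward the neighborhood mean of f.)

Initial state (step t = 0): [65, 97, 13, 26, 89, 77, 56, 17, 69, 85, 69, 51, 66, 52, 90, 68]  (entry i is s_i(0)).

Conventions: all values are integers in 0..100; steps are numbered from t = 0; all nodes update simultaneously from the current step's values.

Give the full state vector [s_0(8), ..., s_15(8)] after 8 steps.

Simulating step by step:
t=0: [65, 97, 13, 26, 89, 77, 56, 17, 69, 85, 69, 51, 66, 52, 90, 68]
t=1: [59, 15, 27, 48, 25, 41, 74, 37, 56, 34, 57, 84, 64, 78, 26, 59]
t=2: [73, 34, 51, 86, 52, 71, 53, 66, 76, 65, 74, 39, 68, 43, 51, 73]
t=3: [52, 65, 88, 33, 83, 59, 84, 65, 50, 64, 55, 69, 59, 78, 88, 53]
t=4: [84, 64, 26, 63, 42, 71, 36, 61, 87, 69, 76, 63, 77, 44, 29, 82]
t=5: [37, 65, 52, 65, 72, 57, 65, 73, 31, 56, 48, 64, 42, 77, 54, 39]
t=6: [69, 67, 87, 67, 55, 78, 68, 53, 60, 80, 88, 68, 75, 50, 84, 74]
t=7: [59, 60, 29, 60, 81, 45, 56, 84, 72, 42, 27, 59, 51, 84, 33, 49]
t=8: [75, 73, 58, 73, 41, 81, 77, 37, 56, 74, 55, 72, 87, 39, 61, 89]

Answer: [75, 73, 58, 73, 41, 81, 77, 37, 56, 74, 55, 72, 87, 39, 61, 89]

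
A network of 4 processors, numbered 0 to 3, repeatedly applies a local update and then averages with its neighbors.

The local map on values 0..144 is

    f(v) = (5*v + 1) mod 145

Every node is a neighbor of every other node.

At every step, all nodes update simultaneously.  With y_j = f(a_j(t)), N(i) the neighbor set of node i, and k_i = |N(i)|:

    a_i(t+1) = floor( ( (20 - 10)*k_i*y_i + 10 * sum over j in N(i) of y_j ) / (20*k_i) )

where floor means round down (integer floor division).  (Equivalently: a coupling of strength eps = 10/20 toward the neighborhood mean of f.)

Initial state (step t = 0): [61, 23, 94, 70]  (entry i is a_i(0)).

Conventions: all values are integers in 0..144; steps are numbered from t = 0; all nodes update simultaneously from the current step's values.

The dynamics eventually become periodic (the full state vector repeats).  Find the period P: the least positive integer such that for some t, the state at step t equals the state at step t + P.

Simulating step by step:
t=0: [61, 23, 94, 70]
t=1: [43, 76, 50, 58]
t=2: [68, 75, 80, 45]
t=3: [71, 83, 91, 81]
t=4: [76, 96, 61, 93]
t=5: [61, 46, 36, 41]
t=6: [38, 61, 45, 53]
t=7: [59, 49, 71, 84]
t=8: [52, 84, 72, 94]
t=9: [97, 102, 82, 71]
t=10: [69, 77, 92, 74]
t=11: [61, 75, 51, 70]
t=12: [51, 74, 82, 66]
t=13: [96, 86, 99, 72]
t=14: [68, 100, 73, 76]
t=15: [64, 69, 72, 77]
t=16: [52, 61, 66, 74]
t=17: [81, 47, 56, 69]
t=18: [105, 96, 111, 85]
t=19: [96, 81, 106, 111]
t=20: [78, 101, 95, 103]
t=21: [82, 72, 62, 76]
t=22: [91, 74, 57, 81]
t=23: [66, 86, 106, 98]
t=24: [69, 102, 87, 74]
t=25: [54, 61, 36, 62]
t=26: [75, 38, 45, 40]
t=27: [73, 60, 71, 63]
t=28: [55, 33, 51, 38]
t=29: [95, 58, 88, 66]
t=30: [28, 15, 16, 28]
t=31: [120, 98, 100, 120]
t=32: [34, 46, 49, 34]
t=33: [48, 68, 73, 48]
t=34: [85, 70, 78, 85]
t=35: [117, 92, 106, 117]
t=36: [24, 31, 54, 24]
t=37: [103, 66, 105, 103]
t=38: [76, 62, 79, 76]
t=39: [81, 58, 86, 81]
t=40: [101, 62, 109, 101]
t=41: [69, 52, 82, 69]
t=42: [76, 96, 98, 76]
t=43: [77, 62, 66, 77]
t=44: [74, 49, 56, 74]
t=45: [93, 100, 111, 93]
t=46: [51, 63, 81, 51]
t=47: [97, 69, 99, 97]
t=48: [53, 55, 56, 53]
t=49: [125, 128, 130, 125]
t=50: [52, 57, 61, 52]
t=51: [103, 111, 70, 103]
t=52: [84, 97, 77, 84]
t=53: [111, 85, 100, 111]
t=54: [114, 119, 96, 114]
t=55: [101, 61, 71, 101]
t=56: [61, 42, 59, 61]
t=57: [22, 39, 19, 22]
t=58: [98, 78, 93, 98]
t=59: [59, 74, 51, 59]
t=60: [36, 61, 71, 36]
t=61: [37, 31, 47, 37]
t=62: [44, 34, 61, 44]
t=63: [57, 41, 37, 57]
t=64: [111, 84, 77, 111]
t=65: [118, 121, 110, 118]
t=66: [31, 36, 66, 31]
t=67: [20, 28, 30, 20]
t=68: [91, 105, 60, 91]
t=69: [31, 54, 27, 31]
t=70: [51, 89, 92, 51]
t=71: [80, 46, 51, 80]
t=72: [106, 98, 106, 106]
t=73: [89, 76, 89, 89]
t=74: [24, 51, 24, 24]
t=75: [119, 116, 119, 119]
t=76: [13, 8, 13, 13]
t=77: [61, 53, 61, 61]
t=78: [33, 68, 33, 33]
t=79: [26, 36, 26, 26]
t=80: [115, 83, 115, 115]
t=81: [138, 133, 138, 138]
t=82: [106, 98, 106, 106]

Answer: 10
Key observation: The state at step 72, [106, 98, 106, 106], reappears at step 82 — and no state repeats earlier — so the cycle the system enters has period 10.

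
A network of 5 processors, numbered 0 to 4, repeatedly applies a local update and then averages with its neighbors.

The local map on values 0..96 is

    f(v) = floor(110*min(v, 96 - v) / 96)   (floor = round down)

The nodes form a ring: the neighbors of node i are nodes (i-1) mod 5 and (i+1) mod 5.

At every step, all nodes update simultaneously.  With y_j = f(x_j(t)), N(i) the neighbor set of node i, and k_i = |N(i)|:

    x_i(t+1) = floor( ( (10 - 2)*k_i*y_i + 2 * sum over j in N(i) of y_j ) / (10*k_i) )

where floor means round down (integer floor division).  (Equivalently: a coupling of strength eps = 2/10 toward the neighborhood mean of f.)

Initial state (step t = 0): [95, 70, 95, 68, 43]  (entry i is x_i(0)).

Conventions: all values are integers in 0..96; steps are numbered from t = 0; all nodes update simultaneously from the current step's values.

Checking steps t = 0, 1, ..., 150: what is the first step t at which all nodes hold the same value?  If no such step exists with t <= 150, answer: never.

Answer: never
Key observation: The state at step 17 reappears at step 29 — the system is in a cycle of period 12 from step 17 on.  No step 0..29 is synchronized, and the cycle repeats forever, so no step up to 150 (or ever) has all nodes equal.

Derivation:
t=0: [95, 70, 95, 68, 43]  (not all equal)
t=1: [8, 23, 6, 30, 42]  (not all equal)
t=2: [14, 22, 10, 32, 42]  (not all equal)
t=3: [20, 22, 14, 34, 43]  (not all equal)
t=4: [25, 23, 19, 36, 45]  (not all equal)
t=5: [30, 25, 23, 40, 47]  (not all equal)
t=6: [35, 28, 28, 43, 50]  (not all equal)
t=7: [40, 32, 33, 47, 50]  (not all equal)
t=8: [44, 37, 38, 51, 51]  (not all equal)
t=9: [49, 42, 43, 50, 50]  (not all equal)
t=10: [52, 48, 49, 51, 52]  (not all equal)
t=11: [50, 54, 53, 51, 50]  (not all equal)
t=12: [51, 48, 49, 50, 51]  (not all equal)
t=13: [51, 54, 53, 52, 51]  (not all equal)
t=14: [50, 48, 49, 50, 50]  (not all equal)
t=15: [52, 54, 53, 52, 52]  (not all equal)
t=16: [49, 48, 49, 49, 50]  (not all equal)
t=17: [53, 54, 53, 52, 52]  (not all equal)
t=18: [49, 48, 49, 49, 49]  (not all equal)
t=19: [53, 54, 53, 53, 53]  (not all equal)
t=20: [48, 48, 48, 49, 49]  (not all equal)
t=21: [54, 55, 54, 53, 53]  (not all equal)
t=22: [47, 46, 47, 48, 48]  (not all equal)
t=23: [53, 52, 53, 54, 54]  (not all equal)
t=24: [49, 49, 49, 48, 48]  (not all equal)
t=25: [53, 53, 53, 54, 54]  (not all equal)
t=26: [48, 49, 48, 48, 48]  (not all equal)
t=27: [54, 53, 54, 55, 55]  (not all equal)
t=28: [47, 48, 47, 46, 46]  (not all equal)
t=29: [53, 54, 53, 52, 52]  (not all equal)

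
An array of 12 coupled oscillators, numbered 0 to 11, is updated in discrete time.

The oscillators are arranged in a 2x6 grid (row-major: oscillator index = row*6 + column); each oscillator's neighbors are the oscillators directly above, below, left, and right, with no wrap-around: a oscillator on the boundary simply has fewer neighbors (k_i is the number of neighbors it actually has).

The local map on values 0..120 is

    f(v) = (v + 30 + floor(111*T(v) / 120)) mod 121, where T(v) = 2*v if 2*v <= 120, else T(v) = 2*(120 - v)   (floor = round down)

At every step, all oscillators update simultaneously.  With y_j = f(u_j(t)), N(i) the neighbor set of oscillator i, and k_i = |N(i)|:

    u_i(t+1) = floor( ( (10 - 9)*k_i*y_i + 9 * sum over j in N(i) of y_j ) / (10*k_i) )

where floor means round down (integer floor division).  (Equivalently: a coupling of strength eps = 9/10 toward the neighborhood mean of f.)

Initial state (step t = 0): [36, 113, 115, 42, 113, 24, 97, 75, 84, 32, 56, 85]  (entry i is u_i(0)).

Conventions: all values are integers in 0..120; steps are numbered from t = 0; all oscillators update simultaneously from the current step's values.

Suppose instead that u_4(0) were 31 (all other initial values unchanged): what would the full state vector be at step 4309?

Answer: [72, 72, 72, 71, 71, 71, 72, 73, 72, 72, 71, 71]
Key observation: The state at step 15, [72, 72, 72, 71, 71, 71, 72, 73, 72, 72, 71, 71], reappears at step 17: the system is in a cycle of period 2 from step 15 on.  Therefore the state at step 4309 equals the state at step 15 + ((4309 - 15) mod 2) = 15, which is [72, 72, 72, 71, 71, 71, 72, 73, 72, 72, 71, 71].

Derivation:
t=0: [36, 113, 115, 42, 31, 24, 97, 75, 84, 32, 56, 85]
t=1: [38, 36, 39, 48, 70, 89, 39, 49, 35, 46, 59, 80]
t=2: [15, 26, 21, 43, 60, 65, 31, 16, 33, 43, 59, 65]
t=3: [107, 81, 50, 63, 62, 77, 77, 75, 58, 36, 63, 75]
t=4: [61, 53, 69, 49, 73, 71, 54, 67, 46, 69, 54, 70]
t=5: [62, 73, 51, 68, 60, 69, 75, 56, 69, 52, 69, 66]
t=6: [68, 66, 69, 64, 73, 76, 72, 68, 60, 70, 70, 72]
t=7: [71, 72, 76, 70, 70, 68, 72, 74, 72, 75, 69, 68]
t=8: [69, 68, 69, 68, 71, 72, 69, 68, 67, 70, 70, 72]
t=9: [72, 72, 73, 71, 70, 69, 72, 73, 72, 72, 70, 69]
t=10: [69, 68, 69, 69, 71, 71, 68, 68, 68, 69, 70, 71]
t=11: [72, 72, 72, 71, 70, 70, 72, 73, 72, 72, 70, 70]
t=12: [69, 68, 69, 69, 70, 71, 68, 68, 68, 69, 70, 71]
t=13: [72, 72, 72, 71, 71, 70, 72, 73, 72, 72, 71, 70]
t=14: [69, 68, 69, 69, 70, 70, 68, 68, 68, 69, 70, 70]
t=15: [72, 72, 72, 71, 71, 71, 72, 73, 72, 72, 71, 71]
t=16: [69, 68, 69, 69, 70, 70, 68, 68, 68, 69, 69, 70]
t=17: [72, 72, 72, 71, 71, 71, 72, 73, 72, 72, 71, 71]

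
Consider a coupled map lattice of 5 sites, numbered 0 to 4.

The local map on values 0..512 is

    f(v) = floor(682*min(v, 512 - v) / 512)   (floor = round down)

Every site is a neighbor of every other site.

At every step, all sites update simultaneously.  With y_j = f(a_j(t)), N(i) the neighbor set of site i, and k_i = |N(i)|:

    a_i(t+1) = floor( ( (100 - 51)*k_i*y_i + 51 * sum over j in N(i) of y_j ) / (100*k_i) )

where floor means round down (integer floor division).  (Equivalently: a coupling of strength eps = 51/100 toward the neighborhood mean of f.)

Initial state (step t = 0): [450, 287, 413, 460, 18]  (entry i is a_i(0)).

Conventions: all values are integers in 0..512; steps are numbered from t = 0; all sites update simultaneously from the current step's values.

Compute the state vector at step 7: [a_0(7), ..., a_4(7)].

Simulating step by step:
t=0: [450, 287, 413, 460, 18]
t=1: [106, 185, 124, 102, 85]
t=2: [153, 191, 161, 150, 142]
t=3: [208, 227, 212, 207, 203]
t=4: [279, 288, 281, 278, 277]
t=5: [308, 304, 307, 308, 309]
t=6: [271, 274, 272, 271, 271]
t=7: [320, 318, 319, 320, 320]

Answer: [320, 318, 319, 320, 320]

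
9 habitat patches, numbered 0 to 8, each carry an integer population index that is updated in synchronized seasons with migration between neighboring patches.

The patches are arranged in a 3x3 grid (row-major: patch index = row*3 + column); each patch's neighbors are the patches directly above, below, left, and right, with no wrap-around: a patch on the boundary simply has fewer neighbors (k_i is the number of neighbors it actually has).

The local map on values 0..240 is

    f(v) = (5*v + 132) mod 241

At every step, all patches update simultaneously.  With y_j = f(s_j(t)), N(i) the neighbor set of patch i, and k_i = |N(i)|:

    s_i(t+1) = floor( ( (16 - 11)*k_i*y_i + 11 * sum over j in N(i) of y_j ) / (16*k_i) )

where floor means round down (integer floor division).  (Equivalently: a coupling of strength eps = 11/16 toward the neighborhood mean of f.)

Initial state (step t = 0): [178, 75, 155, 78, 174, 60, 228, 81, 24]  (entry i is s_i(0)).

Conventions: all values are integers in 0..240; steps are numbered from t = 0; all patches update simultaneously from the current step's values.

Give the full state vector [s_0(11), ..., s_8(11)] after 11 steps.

Answer: [76, 52, 30, 108, 65, 58, 127, 110, 80]

Derivation:
t=0: [178, 75, 155, 78, 174, 60, 228, 81, 24]
t=1: [40, 71, 131, 49, 65, 113, 53, 43, 88]
t=2: [76, 86, 95, 148, 146, 151, 131, 139, 138]
t=3: [88, 92, 122, 99, 128, 134, 106, 101, 123]
t=4: [115, 70, 70, 118, 99, 45, 159, 106, 87]
t=5: [152, 84, 39, 206, 137, 88, 208, 155, 128]
t=6: [144, 101, 81, 169, 122, 80, 196, 137, 109]
t=7: [98, 94, 87, 71, 59, 77, 83, 112, 110]
t=8: [86, 131, 79, 91, 121, 118, 94, 168, 146]
t=9: [83, 51, 118, 81, 76, 120, 76, 65, 128]
t=10: [89, 122, 128, 45, 82, 75, 102, 92, 92]
t=11: [76, 52, 30, 108, 65, 58, 127, 110, 80]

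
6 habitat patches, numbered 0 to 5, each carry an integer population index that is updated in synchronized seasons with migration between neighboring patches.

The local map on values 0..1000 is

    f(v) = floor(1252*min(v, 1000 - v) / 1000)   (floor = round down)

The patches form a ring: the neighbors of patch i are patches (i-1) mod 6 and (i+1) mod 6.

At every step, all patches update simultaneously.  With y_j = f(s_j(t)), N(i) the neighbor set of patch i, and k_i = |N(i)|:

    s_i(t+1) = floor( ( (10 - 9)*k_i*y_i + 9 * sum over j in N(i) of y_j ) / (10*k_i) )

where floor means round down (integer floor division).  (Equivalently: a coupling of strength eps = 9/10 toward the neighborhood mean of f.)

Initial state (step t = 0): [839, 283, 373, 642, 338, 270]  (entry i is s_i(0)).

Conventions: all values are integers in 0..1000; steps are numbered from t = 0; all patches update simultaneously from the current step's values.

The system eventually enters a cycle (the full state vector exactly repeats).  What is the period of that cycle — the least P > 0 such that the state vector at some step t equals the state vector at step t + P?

Simulating step by step:
t=0: [839, 283, 373, 642, 338, 270]
t=1: [331, 335, 407, 444, 396, 314]
t=2: [406, 457, 489, 507, 476, 448]
t=3: [560, 561, 596, 604, 589, 552]
t=4: [554, 529, 520, 508, 526, 534]
t=5: [583, 580, 601, 598, 598, 576]
t=6: [526, 511, 512, 501, 515, 514]
t=7: [608, 602, 617, 610, 615, 600]
t=8: [498, 485, 491, 481, 492, 487]
t=9: [609, 617, 605, 613, 606, 618]
t=10: [479, 490, 482, 492, 482, 489]
t=11: [611, 602, 612, 604, 612, 602]
t=12: [496, 487, 495, 486, 495, 487]
t=13: [610, 618, 609, 617, 609, 618]
t=14: [479, 487, 479, 488, 479, 487]
t=15: [608, 600, 608, 600, 608, 600]
t=16: [499, 491, 499, 491, 499, 491]
t=17: [615, 623, 615, 623, 615, 623]
t=18: [473, 481, 473, 481, 473, 481]
t=19: [601, 593, 601, 593, 601, 593]
t=20: [508, 500, 508, 500, 508, 500]
t=21: [624, 616, 624, 616, 624, 616]
t=22: [479, 471, 479, 471, 479, 471]
t=23: [590, 598, 590, 598, 590, 598]
t=24: [504, 512, 504, 512, 504, 512]
t=25: [611, 619, 611, 619, 611, 619]
t=26: [478, 486, 478, 486, 478, 486]
t=27: [607, 599, 607, 599, 607, 599]
t=28: [501, 493, 501, 493, 501, 493]
t=29: [617, 623, 617, 623, 617, 623]
t=30: [472, 478, 472, 478, 472, 478]
t=31: [597, 590, 597, 590, 597, 590]
t=32: [512, 504, 512, 504, 512, 504]
t=33: [619, 611, 619, 611, 619, 611]
t=34: [486, 478, 486, 478, 486, 478]
t=35: [599, 607, 599, 607, 599, 607]
t=36: [493, 501, 493, 501, 493, 501]
t=37: [623, 617, 623, 617, 623, 617]
t=38: [478, 472, 478, 472, 478, 472]
t=39: [590, 597, 590, 597, 590, 597]
t=40: [504, 512, 504, 512, 504, 512]

Answer: 16
Key observation: The state at step 24, [504, 512, 504, 512, 504, 512], reappears at step 40 — and no state repeats earlier — so the cycle the system enters has period 16.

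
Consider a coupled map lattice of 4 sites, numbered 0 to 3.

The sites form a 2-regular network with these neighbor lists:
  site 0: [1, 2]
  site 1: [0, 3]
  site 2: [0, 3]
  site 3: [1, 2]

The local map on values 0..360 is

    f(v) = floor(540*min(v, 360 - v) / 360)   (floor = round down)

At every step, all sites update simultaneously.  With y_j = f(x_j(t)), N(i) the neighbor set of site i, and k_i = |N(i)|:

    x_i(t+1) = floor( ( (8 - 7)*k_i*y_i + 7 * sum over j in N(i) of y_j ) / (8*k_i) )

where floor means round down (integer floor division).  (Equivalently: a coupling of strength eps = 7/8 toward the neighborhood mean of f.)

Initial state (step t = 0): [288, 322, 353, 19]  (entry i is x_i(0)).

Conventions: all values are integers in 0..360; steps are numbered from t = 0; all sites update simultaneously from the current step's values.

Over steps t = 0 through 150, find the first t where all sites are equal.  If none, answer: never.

Answer: never
Key observation: The state at step 12 reappears at step 23 — the system is in a cycle of period 11 from step 12 on.  No step 0..23 is synchronized, and the cycle repeats forever, so no step up to 150 (or ever) has all sites equal.

Derivation:
t=0: [288, 322, 353, 19]  (not all equal)
t=1: [42, 66, 60, 32]  (not all equal)
t=2: [90, 60, 59, 88]  (not all equal)
t=3: [94, 128, 127, 94]  (not all equal)
t=4: [184, 147, 147, 184]  (not all equal)
t=5: [225, 258, 258, 225]  (not all equal)
t=6: [159, 195, 195, 159]  (not all equal)
t=7: [245, 239, 239, 245]  (not all equal)
t=8: [179, 173, 173, 179]  (not all equal)
t=9: [260, 266, 266, 260]  (not all equal)
t=10: [142, 148, 148, 142]  (not all equal)
t=11: [220, 214, 214, 220]  (not all equal)
t=12: [217, 211, 211, 217]  (not all equal)
t=13: [221, 215, 215, 221]  (not all equal)
t=14: [215, 209, 209, 215]  (not all equal)
t=15: [224, 218, 218, 224]  (not all equal)
t=16: [211, 205, 205, 211]  (not all equal)
t=17: [230, 224, 224, 230]  (not all equal)
t=18: [202, 196, 196, 202]  (not all equal)
t=19: [244, 238, 238, 244]  (not all equal)
t=20: [181, 175, 175, 181]  (not all equal)
t=21: [262, 267, 267, 262]  (not all equal)
t=22: [140, 146, 146, 140]  (not all equal)
t=23: [217, 211, 211, 217]  (not all equal)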